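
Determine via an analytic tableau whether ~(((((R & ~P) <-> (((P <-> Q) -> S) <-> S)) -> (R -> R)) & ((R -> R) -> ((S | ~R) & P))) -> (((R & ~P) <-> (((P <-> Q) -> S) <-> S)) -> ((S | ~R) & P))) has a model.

Unsatisfiable

Initial set: {T ~(((((R & ~P) <-> (((P <-> Q) -> S) <-> S)) -> (R -> R)) & ((R -> R) -> ((S | ~R) & P))) -> (((R & ~P) <-> (((P <-> Q) -> S) <-> S)) -> ((S | ~R) & P)))}.
T ~(((((R & ~P) <-> (((P <-> Q) -> S) <-> S)) -> (R -> R)) & ((R -> R) -> ((S | ~R) & P))) -> (((R & ~P) <-> (((P <-> Q) -> S) <-> S)) -> ((S | ~R) & P))): α-rule — add T ((((R & ~P) <-> (((P <-> Q) -> S) <-> S)) -> (R -> R)) & ((R -> R) -> ((S | ~R) & P))), F (((R & ~P) <-> (((P <-> Q) -> S) <-> S)) -> ((S | ~R) & P)).
T ((((R & ~P) <-> (((P <-> Q) -> S) <-> S)) -> (R -> R)) & ((R -> R) -> ((S | ~R) & P))): α-rule — add T (((R & ~P) <-> (((P <-> Q) -> S) <-> S)) -> (R -> R)), T ((R -> R) -> ((S | ~R) & P)).
F (((R & ~P) <-> (((P <-> Q) -> S) <-> S)) -> ((S | ~R) & P)): α-rule — add T ((R & ~P) <-> (((P <-> Q) -> S) <-> S)), F ((S | ~R) & P).
T (((R & ~P) <-> (((P <-> Q) -> S) <-> S)) -> (R -> R)): β-rule — branch into F ((R & ~P) <-> (((P <-> Q) -> S) <-> S))  //  T (R -> R).
  branch 1 (add F ((R & ~P) <-> (((P <-> Q) -> S) <-> S))):
    T ((R -> R) -> ((S | ~R) & P)): β-rule — branch into F (R -> R)  //  T ((S | ~R) & P).
      branch 1.1 (add F (R -> R)):
        F (R -> R): α-rule — add T R, F R.
        × closes — contains both R and ~R.
      branch 1.2 (add T ((S | ~R) & P)):
        T ((S | ~R) & P): α-rule — add T (S | ~R), T P.
        T ((R & ~P) <-> (((P <-> Q) -> S) <-> S)): β-rule — branch into T (R & ~P), T (((P <-> Q) -> S) <-> S)  //  F (R & ~P), F (((P <-> Q) -> S) <-> S).
          branch 1.2.1 (add T (R & ~P), T (((P <-> Q) -> S) <-> S)):
            T (R & ~P): α-rule — add T R, T ~P.
            × closes — contains both P and ~P.
          branch 1.2.2 (add F (R & ~P), F (((P <-> Q) -> S) <-> S)):
            F ((S | ~R) & P): β-rule — branch into F (S | ~R)  //  F P.
              branch 1.2.2.1 (add F (S | ~R)):
                F (S | ~R): α-rule — add F S, F ~R.
                F ((R & ~P) <-> (((P <-> Q) -> S) <-> S)): β-rule — branch into T (R & ~P), F (((P <-> Q) -> S) <-> S)  //  F (R & ~P), T (((P <-> Q) -> S) <-> S).
                  branch 1.2.2.1.1 (add T (R & ~P), F (((P <-> Q) -> S) <-> S)):
                    T (R & ~P): α-rule — add T R, T ~P.
                    × closes — contains both P and ~P.
                  branch 1.2.2.1.2 (add F (R & ~P), T (((P <-> Q) -> S) <-> S)):
                    T (S | ~R): β-rule — branch into T S  //  T ~R.
                      branch 1.2.2.1.2.1 (add T S):
                        × closes — contains both S and ~S.
                      branch 1.2.2.1.2.2 (add T ~R):
                        × closes — contains both R and ~R.
              branch 1.2.2.2 (add F P):
                × closes — contains both P and ~P.
  branch 2 (add T (R -> R)):
    T ((R -> R) -> ((S | ~R) & P)): β-rule — branch into F (R -> R)  //  T ((S | ~R) & P).
      branch 2.1 (add F (R -> R)):
        F (R -> R): α-rule — add T R, F R.
        × closes — contains both R and ~R.
      branch 2.2 (add T ((S | ~R) & P)):
        T ((S | ~R) & P): α-rule — add T (S | ~R), T P.
        T ((R & ~P) <-> (((P <-> Q) -> S) <-> S)): β-rule — branch into T (R & ~P), T (((P <-> Q) -> S) <-> S)  //  F (R & ~P), F (((P <-> Q) -> S) <-> S).
          branch 2.2.1 (add T (R & ~P), T (((P <-> Q) -> S) <-> S)):
            T (R & ~P): α-rule — add T R, T ~P.
            × closes — contains both P and ~P.
          branch 2.2.2 (add F (R & ~P), F (((P <-> Q) -> S) <-> S)):
            F ((S | ~R) & P): β-rule — branch into F (S | ~R)  //  F P.
              branch 2.2.2.1 (add F (S | ~R)):
                F (S | ~R): α-rule — add F S, F ~R.
                T (R -> R): β-rule — branch into F R  //  T R.
                  branch 2.2.2.1.1 (add F R):
                    × closes — contains both R and ~R.
                  branch 2.2.2.1.2 (add T R):
                    T (S | ~R): β-rule — branch into T S  //  T ~R.
                      branch 2.2.2.1.2.1 (add T S):
                        × closes — contains both S and ~S.
                      branch 2.2.2.1.2.2 (add T ~R):
                        × closes — contains both R and ~R.
              branch 2.2.2.2 (add F P):
                × closes — contains both P and ~P.
All 12 branches close.
Every branch closed; the formula is unsatisfiable.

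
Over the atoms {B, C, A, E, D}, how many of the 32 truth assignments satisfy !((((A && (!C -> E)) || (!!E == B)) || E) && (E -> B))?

14

Initial set: {!((((A && (!C -> E)) || (!!E == B)) || E) && (E -> B))}.
!((((A && (!C -> E)) || (!!E == B)) || E) && (E -> B)): β-rule — branch into !(((A && (!C -> E)) || (!!E == B)) || E)  //  !(E -> B).
  branch 1 (add !(((A && (!C -> E)) || (!!E == B)) || E)):
    !(((A && (!C -> E)) || (!!E == B)) || E): α-rule — add !((A && (!C -> E)) || (!!E == B)), !E.
    !((A && (!C -> E)) || (!!E == B)): α-rule — add !(A && (!C -> E)), !(!!E == B).
    !(A && (!C -> E)): β-rule — branch into !A  //  !(!C -> E).
      branch 1.1 (add !A):
        !(!!E == B): β-rule — branch into !!E, !B  //  !!!E, B.
          branch 1.1.1 (add !!E, !B):
            !!E: drop double negation, giving E.
            × closes — contains both E and !E.
          branch 1.1.2 (add !!!E, B):
            !!!E: drop double negation, giving !E.
            ○ open, literals {A=0, B=1, E=0}.
      branch 1.2 (add !(!C -> E)):
        !(!C -> E): α-rule — add !C, !E.
        !(!!E == B): β-rule — branch into !!E, !B  //  !!!E, B.
          branch 1.2.1 (add !!E, !B):
            !!E: drop double negation, giving E.
            × closes — contains both E and !E.
          branch 1.2.2 (add !!!E, B):
            !!!E: drop double negation, giving !E.
            ○ open, literals {B=1, C=0, E=0}.
  branch 2 (add !(E -> B)):
    !(E -> B): α-rule — add E, !B.
    ○ open, literals {B=0, E=1}.
2 branches closed, 3 open.
Each open branch fixes some atoms; the unmentioned ones are free. Counting distinct full assignments: branch {A=0, B=1, E=0} (C, D) contributes 4 new; branch {B=1, C=0, E=0} (A, D) contributes 2 new; branch {B=0, E=1} (C, A, D) contributes 8 new. Total: 14.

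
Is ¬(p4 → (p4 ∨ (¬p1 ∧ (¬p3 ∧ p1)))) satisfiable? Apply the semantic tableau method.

Unsatisfiable

Initial set: {¬(p4 → (p4 ∨ (¬p1 ∧ (¬p3 ∧ p1))))}.
¬(p4 → (p4 ∨ (¬p1 ∧ (¬p3 ∧ p1)))): α-rule — add p4, ¬(p4 ∨ (¬p1 ∧ (¬p3 ∧ p1))).
¬(p4 ∨ (¬p1 ∧ (¬p3 ∧ p1))): α-rule — add ¬p4, ¬(¬p1 ∧ (¬p3 ∧ p1)).
× closes — contains both p4 and ¬p4.
All 1 branch closes.
Every branch closed; the formula is unsatisfiable.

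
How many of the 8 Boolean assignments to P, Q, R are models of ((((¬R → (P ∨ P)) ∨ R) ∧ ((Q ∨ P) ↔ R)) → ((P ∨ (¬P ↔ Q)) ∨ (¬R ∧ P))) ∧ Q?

Initial set: {(((((¬R → (P ∨ P)) ∨ R) ∧ ((Q ∨ P) ↔ R)) → ((P ∨ (¬P ↔ Q)) ∨ (¬R ∧ P))) ∧ Q)}.
(((((¬R → (P ∨ P)) ∨ R) ∧ ((Q ∨ P) ↔ R)) → ((P ∨ (¬P ↔ Q)) ∨ (¬R ∧ P))) ∧ Q): α-rule — add ((((¬R → (P ∨ P)) ∨ R) ∧ ((Q ∨ P) ↔ R)) → ((P ∨ (¬P ↔ Q)) ∨ (¬R ∧ P))), Q.
((((¬R → (P ∨ P)) ∨ R) ∧ ((Q ∨ P) ↔ R)) → ((P ∨ (¬P ↔ Q)) ∨ (¬R ∧ P))): β-rule — branch into ¬(((¬R → (P ∨ P)) ∨ R) ∧ ((Q ∨ P) ↔ R))  //  ((P ∨ (¬P ↔ Q)) ∨ (¬R ∧ P)).
  branch 1 (add ¬(((¬R → (P ∨ P)) ∨ R) ∧ ((Q ∨ P) ↔ R))):
    ¬(((¬R → (P ∨ P)) ∨ R) ∧ ((Q ∨ P) ↔ R)): β-rule — branch into ¬((¬R → (P ∨ P)) ∨ R)  //  ¬((Q ∨ P) ↔ R).
      branch 1.1 (add ¬((¬R → (P ∨ P)) ∨ R)):
        ¬((¬R → (P ∨ P)) ∨ R): α-rule — add ¬(¬R → (P ∨ P)), ¬R.
        ¬(¬R → (P ∨ P)): α-rule — add ¬R, ¬(P ∨ P).
        ¬(P ∨ P): α-rule — add ¬P, ¬P.
        ○ open, literals {P=false, Q=true, R=false}.
      branch 1.2 (add ¬((Q ∨ P) ↔ R)):
        ¬((Q ∨ P) ↔ R): β-rule — branch into (Q ∨ P), ¬R  //  ¬(Q ∨ P), R.
          branch 1.2.1 (add (Q ∨ P), ¬R):
            (Q ∨ P): β-rule — branch into Q  //  P.
              branch 1.2.1.1 (add Q):
                ○ open, literals {Q=true, R=false}.
              branch 1.2.1.2 (add P):
                ○ open, literals {P=true, Q=true, R=false}.
          branch 1.2.2 (add ¬(Q ∨ P), R):
            ¬(Q ∨ P): α-rule — add ¬Q, ¬P.
            × closes — contains both Q and ¬Q.
  branch 2 (add ((P ∨ (¬P ↔ Q)) ∨ (¬R ∧ P))):
    ((P ∨ (¬P ↔ Q)) ∨ (¬R ∧ P)): β-rule — branch into (P ∨ (¬P ↔ Q))  //  (¬R ∧ P).
      branch 2.1 (add (P ∨ (¬P ↔ Q))):
        (P ∨ (¬P ↔ Q)): β-rule — branch into P  //  (¬P ↔ Q).
          branch 2.1.1 (add P):
            ○ open, literals {P=true, Q=true}.
          branch 2.1.2 (add (¬P ↔ Q)):
            (¬P ↔ Q): β-rule — branch into ¬P, Q  //  ¬¬P, ¬Q.
              branch 2.1.2.1 (add ¬P, Q):
                ○ open, literals {P=false, Q=true}.
              branch 2.1.2.2 (add ¬¬P, ¬Q):
                × closes — contains both Q and ¬Q.
      branch 2.2 (add (¬R ∧ P)):
        (¬R ∧ P): α-rule — add ¬R, P.
        ○ open, literals {P=true, Q=true, R=false}.
2 branches closed, 6 open.
Each open branch fixes some atoms; the unmentioned ones are free. Counting distinct full assignments: branch {P=false, Q=true, R=false} (none free) contributes 1 new; branch {Q=true, R=false} (P) contributes 1 new; branch {P=true, Q=true, R=false} (none free) contributes 0 new; branch {P=true, Q=true} (R) contributes 1 new; branch {P=false, Q=true} (R) contributes 1 new; branch {P=true, Q=true, R=false} (none free) contributes 0 new. Total: 4.

4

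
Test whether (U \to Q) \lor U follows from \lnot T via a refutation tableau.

Yes

Initial set: {T \lnot T; F ((U \to Q) \lor U)}.
F ((U \to Q) \lor U): α-rule — add F (U \to Q), F U.
F (U \to Q): α-rule — add T U, F Q.
× closes — contains both U and \lnot U.
All 1 branch closes.
Every branch closed, so the premises entail the conclusion.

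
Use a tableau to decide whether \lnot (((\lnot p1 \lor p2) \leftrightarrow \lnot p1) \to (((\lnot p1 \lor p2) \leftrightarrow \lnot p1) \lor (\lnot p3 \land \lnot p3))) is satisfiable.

Unsatisfiable

Initial set: {T \lnot (((\lnot p1 \lor p2) \leftrightarrow \lnot p1) \to (((\lnot p1 \lor p2) \leftrightarrow \lnot p1) \lor (\lnot p3 \land \lnot p3)))}.
T \lnot (((\lnot p1 \lor p2) \leftrightarrow \lnot p1) \to (((\lnot p1 \lor p2) \leftrightarrow \lnot p1) \lor (\lnot p3 \land \lnot p3))): α-rule — add T ((\lnot p1 \lor p2) \leftrightarrow \lnot p1), F (((\lnot p1 \lor p2) \leftrightarrow \lnot p1) \lor (\lnot p3 \land \lnot p3)).
F (((\lnot p1 \lor p2) \leftrightarrow \lnot p1) \lor (\lnot p3 \land \lnot p3)): α-rule — add F ((\lnot p1 \lor p2) \leftrightarrow \lnot p1), F (\lnot p3 \land \lnot p3).
T ((\lnot p1 \lor p2) \leftrightarrow \lnot p1): β-rule — branch into T (\lnot p1 \lor p2), T \lnot p1  //  F (\lnot p1 \lor p2), F \lnot p1.
  branch 1 (add T (\lnot p1 \lor p2), T \lnot p1):
    F ((\lnot p1 \lor p2) \leftrightarrow \lnot p1): β-rule — branch into T (\lnot p1 \lor p2), F \lnot p1  //  F (\lnot p1 \lor p2), T \lnot p1.
      branch 1.1 (add T (\lnot p1 \lor p2), F \lnot p1):
        × closes — contains both p1 and \lnot p1.
      branch 1.2 (add F (\lnot p1 \lor p2), T \lnot p1):
        F (\lnot p1 \lor p2): α-rule — add F \lnot p1, F p2.
        × closes — contains both p1 and \lnot p1.
  branch 2 (add F (\lnot p1 \lor p2), F \lnot p1):
    F (\lnot p1 \lor p2): α-rule — add F \lnot p1, F p2.
    F ((\lnot p1 \lor p2) \leftrightarrow \lnot p1): β-rule — branch into T (\lnot p1 \lor p2), F \lnot p1  //  F (\lnot p1 \lor p2), T \lnot p1.
      branch 2.1 (add T (\lnot p1 \lor p2), F \lnot p1):
        F (\lnot p3 \land \lnot p3): β-rule — branch into F \lnot p3  //  F \lnot p3.
          branch 2.1.1 (add F \lnot p3):
            T (\lnot p1 \lor p2): β-rule — branch into T \lnot p1  //  T p2.
              branch 2.1.1.1 (add T \lnot p1):
                × closes — contains both p1 and \lnot p1.
              branch 2.1.1.2 (add T p2):
                × closes — contains both p2 and \lnot p2.
          branch 2.1.2 (add F \lnot p3):
            T (\lnot p1 \lor p2): β-rule — branch into T \lnot p1  //  T p2.
              branch 2.1.2.1 (add T \lnot p1):
                × closes — contains both p1 and \lnot p1.
              branch 2.1.2.2 (add T p2):
                × closes — contains both p2 and \lnot p2.
      branch 2.2 (add F (\lnot p1 \lor p2), T \lnot p1):
        × closes — contains both p1 and \lnot p1.
All 7 branches close.
Every branch closed; the formula is unsatisfiable.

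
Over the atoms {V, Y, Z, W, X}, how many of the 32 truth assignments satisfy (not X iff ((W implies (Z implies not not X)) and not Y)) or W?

24

Initial set: {T ((not X iff ((W implies (Z implies not not X)) and not Y)) or W)}.
T ((not X iff ((W implies (Z implies not not X)) and not Y)) or W): β-rule — branch into T (not X iff ((W implies (Z implies not not X)) and not Y))  //  T W.
  branch 1 (add T (not X iff ((W implies (Z implies not not X)) and not Y))):
    T (not X iff ((W implies (Z implies not not X)) and not Y)): β-rule — branch into T not X, T ((W implies (Z implies not not X)) and not Y)  //  F not X, F ((W implies (Z implies not not X)) and not Y).
      branch 1.1 (add T not X, T ((W implies (Z implies not not X)) and not Y)):
        T ((W implies (Z implies not not X)) and not Y): α-rule — add T (W implies (Z implies not not X)), T not Y.
        T (W implies (Z implies not not X)): β-rule — branch into F W  //  T (Z implies not not X).
          branch 1.1.1 (add F W):
            ○ open, literals {W=0, X=0, Y=0}.
          branch 1.1.2 (add T (Z implies not not X)):
            T (Z implies not not X): β-rule — branch into F Z  //  T not not X.
              branch 1.1.2.1 (add F Z):
                ○ open, literals {X=0, Y=0, Z=0}.
              branch 1.1.2.2 (add T not not X):
                T not not X: drop double negation, giving T X.
                × closes — contains both X and not X.
      branch 1.2 (add F not X, F ((W implies (Z implies not not X)) and not Y)):
        F ((W implies (Z implies not not X)) and not Y): β-rule — branch into F (W implies (Z implies not not X))  //  F not Y.
          branch 1.2.1 (add F (W implies (Z implies not not X))):
            F (W implies (Z implies not not X)): α-rule — add T W, F (Z implies not not X).
            F (Z implies not not X): α-rule — add T Z, F not not X.
            F not not X: drop double negation, giving F X.
            × closes — contains both X and not X.
          branch 1.2.2 (add F not Y):
            ○ open, literals {X=1, Y=1}.
  branch 2 (add T W):
    ○ open, literals {W=1}.
2 branches closed, 4 open.
Each open branch fixes some atoms; the unmentioned ones are free. Counting distinct full assignments: branch {W=0, X=0, Y=0} (V, Z) contributes 4 new; branch {X=0, Y=0, Z=0} (V, W) contributes 2 new; branch {X=1, Y=1} (V, Z, W) contributes 8 new; branch {W=1} (V, Y, Z, X) contributes 10 new. Total: 24.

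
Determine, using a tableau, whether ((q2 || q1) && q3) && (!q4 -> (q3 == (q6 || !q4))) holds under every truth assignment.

Assume the negation and expand:
Initial set: {!(((q2 || q1) && q3) && (!q4 -> (q3 == (q6 || !q4))))}.
!(((q2 || q1) && q3) && (!q4 -> (q3 == (q6 || !q4)))): β-rule — branch into !((q2 || q1) && q3)  //  !(!q4 -> (q3 == (q6 || !q4))).
  branch 1 (add !((q2 || q1) && q3)):
    !((q2 || q1) && q3): β-rule — branch into !(q2 || q1)  //  !q3.
      branch 1.1 (add !(q2 || q1)):
        !(q2 || q1): α-rule — add !q2, !q1.
        ○ open, literals {q1=0, q2=0}.
      branch 1.2 (add !q3):
        ○ open, literals {q3=0}.
  branch 2 (add !(!q4 -> (q3 == (q6 || !q4)))):
    !(!q4 -> (q3 == (q6 || !q4))): α-rule — add !q4, !(q3 == (q6 || !q4)).
    !(q3 == (q6 || !q4)): β-rule — branch into q3, !(q6 || !q4)  //  !q3, (q6 || !q4).
      branch 2.1 (add q3, !(q6 || !q4)):
        !(q6 || !q4): α-rule — add !q6, !!q4.
        × closes — contains both q4 and !q4.
      branch 2.2 (add !q3, (q6 || !q4)):
        (q6 || !q4): β-rule — branch into q6  //  !q4.
          branch 2.2.1 (add q6):
            ○ open, literals {q3=0, q4=0, q6=1}.
          branch 2.2.2 (add !q4):
            ○ open, literals {q3=0, q4=0}.
1 branch closed, 4 open.
An open branch gives a countermodel: q1=0, q2=0 (unmentioned atoms arbitrary); under it the original formula is false.

Not valid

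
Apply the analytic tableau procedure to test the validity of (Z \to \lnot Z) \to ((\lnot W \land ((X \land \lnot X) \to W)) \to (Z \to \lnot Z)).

Valid

Assume the negation and expand:
Initial set: {\lnot ((Z \to \lnot Z) \to ((\lnot W \land ((X \land \lnot X) \to W)) \to (Z \to \lnot Z)))}.
\lnot ((Z \to \lnot Z) \to ((\lnot W \land ((X \land \lnot X) \to W)) \to (Z \to \lnot Z))): α-rule — add (Z \to \lnot Z), \lnot ((\lnot W \land ((X \land \lnot X) \to W)) \to (Z \to \lnot Z)).
\lnot ((\lnot W \land ((X \land \lnot X) \to W)) \to (Z \to \lnot Z)): α-rule — add (\lnot W \land ((X \land \lnot X) \to W)), \lnot (Z \to \lnot Z).
(\lnot W \land ((X \land \lnot X) \to W)): α-rule — add \lnot W, ((X \land \lnot X) \to W).
\lnot (Z \to \lnot Z): α-rule — add Z, \lnot \lnot Z.
(Z \to \lnot Z): β-rule — branch into \lnot Z  //  \lnot Z.
  branch 1 (add \lnot Z):
    × closes — contains both Z and \lnot Z.
  branch 2 (add \lnot Z):
    × closes — contains both Z and \lnot Z.
All 2 branches close.
Every branch closed, so the negation is unsatisfiable and the formula is valid.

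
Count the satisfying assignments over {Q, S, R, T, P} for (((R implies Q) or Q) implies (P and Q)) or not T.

Initial set: {((((R implies Q) or Q) implies (P and Q)) or not T)}.
((((R implies Q) or Q) implies (P and Q)) or not T): β-rule — branch into (((R implies Q) or Q) implies (P and Q))  //  not T.
  branch 1 (add (((R implies Q) or Q) implies (P and Q))):
    (((R implies Q) or Q) implies (P and Q)): β-rule — branch into not ((R implies Q) or Q)  //  (P and Q).
      branch 1.1 (add not ((R implies Q) or Q)):
        not ((R implies Q) or Q): α-rule — add not (R implies Q), not Q.
        not (R implies Q): α-rule — add R, not Q.
        ○ open, literals {Q=F, R=T}.
      branch 1.2 (add (P and Q)):
        (P and Q): α-rule — add P, Q.
        ○ open, literals {P=T, Q=T}.
  branch 2 (add not T):
    ○ open, literals {T=F}.
0 branches closed, 3 open.
Each open branch fixes some atoms; the unmentioned ones are free. Counting distinct full assignments: branch {Q=F, R=T} (S, T, P) contributes 8 new; branch {P=T, Q=T} (S, R, T) contributes 8 new; branch {T=F} (Q, S, R, P) contributes 8 new. Total: 24.

24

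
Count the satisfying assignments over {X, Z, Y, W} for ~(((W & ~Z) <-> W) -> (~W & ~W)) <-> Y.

Initial set: {(~(((W & ~Z) <-> W) -> (~W & ~W)) <-> Y)}.
(~(((W & ~Z) <-> W) -> (~W & ~W)) <-> Y): β-rule — branch into ~(((W & ~Z) <-> W) -> (~W & ~W)), Y  //  ~~(((W & ~Z) <-> W) -> (~W & ~W)), ~Y.
  branch 1 (add ~(((W & ~Z) <-> W) -> (~W & ~W)), Y):
    ~(((W & ~Z) <-> W) -> (~W & ~W)): α-rule — add ((W & ~Z) <-> W), ~(~W & ~W).
    ((W & ~Z) <-> W): β-rule — branch into (W & ~Z), W  //  ~(W & ~Z), ~W.
      branch 1.1 (add (W & ~Z), W):
        (W & ~Z): α-rule — add W, ~Z.
        ~(~W & ~W): β-rule — branch into ~~W  //  ~~W.
          branch 1.1.1 (add ~~W):
            ○ open, literals {W=T, Y=T, Z=F}.
          branch 1.1.2 (add ~~W):
            ○ open, literals {W=T, Y=T, Z=F}.
      branch 1.2 (add ~(W & ~Z), ~W):
        ~(~W & ~W): β-rule — branch into ~~W  //  ~~W.
          branch 1.2.1 (add ~~W):
            × closes — contains both W and ~W.
          branch 1.2.2 (add ~~W):
            × closes — contains both W and ~W.
  branch 2 (add ~~(((W & ~Z) <-> W) -> (~W & ~W)), ~Y):
    ~~(((W & ~Z) <-> W) -> (~W & ~W)): β-rule — branch into ~((W & ~Z) <-> W)  //  (~W & ~W).
      branch 2.1 (add ~((W & ~Z) <-> W)):
        ~((W & ~Z) <-> W): β-rule — branch into (W & ~Z), ~W  //  ~(W & ~Z), W.
          branch 2.1.1 (add (W & ~Z), ~W):
            (W & ~Z): α-rule — add W, ~Z.
            × closes — contains both W and ~W.
          branch 2.1.2 (add ~(W & ~Z), W):
            ~(W & ~Z): β-rule — branch into ~W  //  ~~Z.
              branch 2.1.2.1 (add ~W):
                × closes — contains both W and ~W.
              branch 2.1.2.2 (add ~~Z):
                ○ open, literals {W=T, Y=F, Z=T}.
      branch 2.2 (add (~W & ~W)):
        (~W & ~W): α-rule — add ~W, ~W.
        ○ open, literals {W=F, Y=F}.
4 branches closed, 4 open.
Each open branch fixes some atoms; the unmentioned ones are free. Counting distinct full assignments: branch {W=T, Y=T, Z=F} (X) contributes 2 new; branch {W=T, Y=T, Z=F} (X) contributes 0 new; branch {W=T, Y=F, Z=T} (X) contributes 2 new; branch {W=F, Y=F} (X, Z) contributes 4 new. Total: 8.

8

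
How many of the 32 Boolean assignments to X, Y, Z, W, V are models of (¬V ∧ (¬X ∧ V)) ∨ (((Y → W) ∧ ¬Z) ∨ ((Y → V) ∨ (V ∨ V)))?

Initial set: {((¬V ∧ (¬X ∧ V)) ∨ (((Y → W) ∧ ¬Z) ∨ ((Y → V) ∨ (V ∨ V))))}.
((¬V ∧ (¬X ∧ V)) ∨ (((Y → W) ∧ ¬Z) ∨ ((Y → V) ∨ (V ∨ V)))): β-rule — branch into (¬V ∧ (¬X ∧ V))  //  (((Y → W) ∧ ¬Z) ∨ ((Y → V) ∨ (V ∨ V))).
  branch 1 (add (¬V ∧ (¬X ∧ V))):
    (¬V ∧ (¬X ∧ V)): α-rule — add ¬V, (¬X ∧ V).
    (¬X ∧ V): α-rule — add ¬X, V.
    × closes — contains both V and ¬V.
  branch 2 (add (((Y → W) ∧ ¬Z) ∨ ((Y → V) ∨ (V ∨ V)))):
    (((Y → W) ∧ ¬Z) ∨ ((Y → V) ∨ (V ∨ V))): β-rule — branch into ((Y → W) ∧ ¬Z)  //  ((Y → V) ∨ (V ∨ V)).
      branch 2.1 (add ((Y → W) ∧ ¬Z)):
        ((Y → W) ∧ ¬Z): α-rule — add (Y → W), ¬Z.
        (Y → W): β-rule — branch into ¬Y  //  W.
          branch 2.1.1 (add ¬Y):
            ○ open, literals {Y=0, Z=0}.
          branch 2.1.2 (add W):
            ○ open, literals {W=1, Z=0}.
      branch 2.2 (add ((Y → V) ∨ (V ∨ V))):
        ((Y → V) ∨ (V ∨ V)): β-rule — branch into (Y → V)  //  (V ∨ V).
          branch 2.2.1 (add (Y → V)):
            (Y → V): β-rule — branch into ¬Y  //  V.
              branch 2.2.1.1 (add ¬Y):
                ○ open, literals {Y=0}.
              branch 2.2.1.2 (add V):
                ○ open, literals {V=1}.
          branch 2.2.2 (add (V ∨ V)):
            (V ∨ V): β-rule — branch into V  //  V.
              branch 2.2.2.1 (add V):
                ○ open, literals {V=1}.
              branch 2.2.2.2 (add V):
                ○ open, literals {V=1}.
1 branch closed, 6 open.
Each open branch fixes some atoms; the unmentioned ones are free. Counting distinct full assignments: branch {Y=0, Z=0} (X, W, V) contributes 8 new; branch {W=1, Z=0} (X, Y, V) contributes 4 new; branch {Y=0} (X, Z, W, V) contributes 8 new; branch {V=1} (X, Y, Z, W) contributes 6 new; branch {V=1} (X, Y, Z, W) contributes 0 new; branch {V=1} (X, Y, Z, W) contributes 0 new. Total: 26.

26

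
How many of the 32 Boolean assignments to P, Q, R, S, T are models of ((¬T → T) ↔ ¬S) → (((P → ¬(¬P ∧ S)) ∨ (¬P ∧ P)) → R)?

24

Initial set: {T (((¬T → T) ↔ ¬S) → (((P → ¬(¬P ∧ S)) ∨ (¬P ∧ P)) → R))}.
T (((¬T → T) ↔ ¬S) → (((P → ¬(¬P ∧ S)) ∨ (¬P ∧ P)) → R)): β-rule — branch into F ((¬T → T) ↔ ¬S)  //  T (((P → ¬(¬P ∧ S)) ∨ (¬P ∧ P)) → R).
  branch 1 (add F ((¬T → T) ↔ ¬S)):
    F ((¬T → T) ↔ ¬S): β-rule — branch into T (¬T → T), F ¬S  //  F (¬T → T), T ¬S.
      branch 1.1 (add T (¬T → T), F ¬S):
        T (¬T → T): β-rule — branch into F ¬T  //  T T.
          branch 1.1.1 (add F ¬T):
            ○ open, literals {S=1, T=1}.
          branch 1.1.2 (add T T):
            ○ open, literals {S=1, T=1}.
      branch 1.2 (add F (¬T → T), T ¬S):
        F (¬T → T): α-rule — add T ¬T, F T.
        ○ open, literals {S=0, T=0}.
  branch 2 (add T (((P → ¬(¬P ∧ S)) ∨ (¬P ∧ P)) → R)):
    T (((P → ¬(¬P ∧ S)) ∨ (¬P ∧ P)) → R): β-rule — branch into F ((P → ¬(¬P ∧ S)) ∨ (¬P ∧ P))  //  T R.
      branch 2.1 (add F ((P → ¬(¬P ∧ S)) ∨ (¬P ∧ P))):
        F ((P → ¬(¬P ∧ S)) ∨ (¬P ∧ P)): α-rule — add F (P → ¬(¬P ∧ S)), F (¬P ∧ P).
        F (P → ¬(¬P ∧ S)): α-rule — add T P, F ¬(¬P ∧ S).
        F ¬(¬P ∧ S): α-rule — add T ¬P, T S.
        × closes — contains both P and ¬P.
      branch 2.2 (add T R):
        ○ open, literals {R=1}.
1 branch closed, 4 open.
Each open branch fixes some atoms; the unmentioned ones are free. Counting distinct full assignments: branch {S=1, T=1} (P, Q, R) contributes 8 new; branch {S=1, T=1} (P, Q, R) contributes 0 new; branch {S=0, T=0} (P, Q, R) contributes 8 new; branch {R=1} (P, Q, S, T) contributes 8 new. Total: 24.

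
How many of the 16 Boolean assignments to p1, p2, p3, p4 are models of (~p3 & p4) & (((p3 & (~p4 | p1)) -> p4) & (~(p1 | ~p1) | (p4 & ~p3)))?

Initial set: {((~p3 & p4) & (((p3 & (~p4 | p1)) -> p4) & (~(p1 | ~p1) | (p4 & ~p3))))}.
((~p3 & p4) & (((p3 & (~p4 | p1)) -> p4) & (~(p1 | ~p1) | (p4 & ~p3)))): α-rule — add (~p3 & p4), (((p3 & (~p4 | p1)) -> p4) & (~(p1 | ~p1) | (p4 & ~p3))).
(~p3 & p4): α-rule — add ~p3, p4.
(((p3 & (~p4 | p1)) -> p4) & (~(p1 | ~p1) | (p4 & ~p3))): α-rule — add ((p3 & (~p4 | p1)) -> p4), (~(p1 | ~p1) | (p4 & ~p3)).
((p3 & (~p4 | p1)) -> p4): β-rule — branch into ~(p3 & (~p4 | p1))  //  p4.
  branch 1 (add ~(p3 & (~p4 | p1))):
    (~(p1 | ~p1) | (p4 & ~p3)): β-rule — branch into ~(p1 | ~p1)  //  (p4 & ~p3).
      branch 1.1 (add ~(p1 | ~p1)):
        ~(p1 | ~p1): α-rule — add ~p1, ~~p1.
        × closes — contains both p1 and ~p1.
      branch 1.2 (add (p4 & ~p3)):
        (p4 & ~p3): α-rule — add p4, ~p3.
        ~(p3 & (~p4 | p1)): β-rule — branch into ~p3  //  ~(~p4 | p1).
          branch 1.2.1 (add ~p3):
            ○ open, literals {p3=F, p4=T}.
          branch 1.2.2 (add ~(~p4 | p1)):
            ~(~p4 | p1): α-rule — add ~~p4, ~p1.
            ○ open, literals {p1=F, p3=F, p4=T}.
  branch 2 (add p4):
    (~(p1 | ~p1) | (p4 & ~p3)): β-rule — branch into ~(p1 | ~p1)  //  (p4 & ~p3).
      branch 2.1 (add ~(p1 | ~p1)):
        ~(p1 | ~p1): α-rule — add ~p1, ~~p1.
        × closes — contains both p1 and ~p1.
      branch 2.2 (add (p4 & ~p3)):
        (p4 & ~p3): α-rule — add p4, ~p3.
        ○ open, literals {p3=F, p4=T}.
2 branches closed, 3 open.
Each open branch fixes some atoms; the unmentioned ones are free. Counting distinct full assignments: branch {p3=F, p4=T} (p1, p2) contributes 4 new; branch {p1=F, p3=F, p4=T} (p2) contributes 0 new; branch {p3=F, p4=T} (p1, p2) contributes 0 new. Total: 4.

4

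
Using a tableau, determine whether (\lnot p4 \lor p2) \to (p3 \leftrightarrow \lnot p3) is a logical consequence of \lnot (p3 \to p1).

Initial set: {\lnot (p3 \to p1); \lnot ((\lnot p4 \lor p2) \to (p3 \leftrightarrow \lnot p3))}.
\lnot (p3 \to p1): α-rule — add p3, \lnot p1.
\lnot ((\lnot p4 \lor p2) \to (p3 \leftrightarrow \lnot p3)): α-rule — add (\lnot p4 \lor p2), \lnot (p3 \leftrightarrow \lnot p3).
(\lnot p4 \lor p2): β-rule — branch into \lnot p4  //  p2.
  branch 1 (add \lnot p4):
    \lnot (p3 \leftrightarrow \lnot p3): β-rule — branch into p3, \lnot \lnot p3  //  \lnot p3, \lnot p3.
      branch 1.1 (add p3, \lnot \lnot p3):
        ○ open, literals {p1=0, p3=1, p4=0}.
      branch 1.2 (add \lnot p3, \lnot p3):
        × closes — contains both p3 and \lnot p3.
  branch 2 (add p2):
    \lnot (p3 \leftrightarrow \lnot p3): β-rule — branch into p3, \lnot \lnot p3  //  \lnot p3, \lnot p3.
      branch 2.1 (add p3, \lnot \lnot p3):
        ○ open, literals {p1=0, p2=1, p3=1}.
      branch 2.2 (add \lnot p3, \lnot p3):
        × closes — contains both p3 and \lnot p3.
2 branches closed, 2 open.
An open branch gives a countermodel: p1=0, p3=1, p4=0 (unmentioned atoms arbitrary); the premises hold there but the conclusion fails.

No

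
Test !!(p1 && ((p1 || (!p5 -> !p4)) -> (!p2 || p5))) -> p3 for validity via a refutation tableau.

Assume the negation and expand:
Initial set: {!(!!(p1 && ((p1 || (!p5 -> !p4)) -> (!p2 || p5))) -> p3)}.
!(!!(p1 && ((p1 || (!p5 -> !p4)) -> (!p2 || p5))) -> p3): α-rule — add !!(p1 && ((p1 || (!p5 -> !p4)) -> (!p2 || p5))), !p3.
!!(p1 && ((p1 || (!p5 -> !p4)) -> (!p2 || p5))): drop double negation, giving (p1 && ((p1 || (!p5 -> !p4)) -> (!p2 || p5))).
(p1 && ((p1 || (!p5 -> !p4)) -> (!p2 || p5))): α-rule — add p1, ((p1 || (!p5 -> !p4)) -> (!p2 || p5)).
((p1 || (!p5 -> !p4)) -> (!p2 || p5)): β-rule — branch into !(p1 || (!p5 -> !p4))  //  (!p2 || p5).
  branch 1 (add !(p1 || (!p5 -> !p4))):
    !(p1 || (!p5 -> !p4)): α-rule — add !p1, !(!p5 -> !p4).
    × closes — contains both p1 and !p1.
  branch 2 (add (!p2 || p5)):
    (!p2 || p5): β-rule — branch into !p2  //  p5.
      branch 2.1 (add !p2):
        ○ open, literals {p1=true, p2=false, p3=false}.
      branch 2.2 (add p5):
        ○ open, literals {p1=true, p3=false, p5=true}.
1 branch closed, 2 open.
An open branch gives a countermodel: p1=true, p2=false, p3=false (unmentioned atoms arbitrary); under it the original formula is false.

Not valid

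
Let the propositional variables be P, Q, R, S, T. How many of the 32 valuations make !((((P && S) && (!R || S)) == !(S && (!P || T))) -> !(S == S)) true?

12

Initial set: {!((((P && S) && (!R || S)) == !(S && (!P || T))) -> !(S == S))}.
!((((P && S) && (!R || S)) == !(S && (!P || T))) -> !(S == S)): α-rule — add (((P && S) && (!R || S)) == !(S && (!P || T))), !!(S == S).
(((P && S) && (!R || S)) == !(S && (!P || T))): β-rule — branch into ((P && S) && (!R || S)), !(S && (!P || T))  //  !((P && S) && (!R || S)), !!(S && (!P || T)).
  branch 1 (add ((P && S) && (!R || S)), !(S && (!P || T))):
    ((P && S) && (!R || S)): α-rule — add (P && S), (!R || S).
    (P && S): α-rule — add P, S.
    !!(S == S): β-rule — branch into S, S  //  !S, !S.
      branch 1.1 (add S, S):
        !(S && (!P || T)): β-rule — branch into !S  //  !(!P || T).
          branch 1.1.1 (add !S):
            × closes — contains both S and !S.
          branch 1.1.2 (add !(!P || T)):
            !(!P || T): α-rule — add !!P, !T.
            (!R || S): β-rule — branch into !R  //  S.
              branch 1.1.2.1 (add !R):
                ○ open, literals {P=true, R=false, S=true, T=false}.
              branch 1.1.2.2 (add S):
                ○ open, literals {P=true, S=true, T=false}.
      branch 1.2 (add !S, !S):
        × closes — contains both S and !S.
  branch 2 (add !((P && S) && (!R || S)), !!(S && (!P || T))):
    !!(S && (!P || T)): α-rule — add S, (!P || T).
    !!(S == S): β-rule — branch into S, S  //  !S, !S.
      branch 2.1 (add S, S):
        !((P && S) && (!R || S)): β-rule — branch into !(P && S)  //  !(!R || S).
          branch 2.1.1 (add !(P && S)):
            (!P || T): β-rule — branch into !P  //  T.
              branch 2.1.1.1 (add !P):
                !(P && S): β-rule — branch into !P  //  !S.
                  branch 2.1.1.1.1 (add !P):
                    ○ open, literals {P=false, S=true}.
                  branch 2.1.1.1.2 (add !S):
                    × closes — contains both S and !S.
              branch 2.1.1.2 (add T):
                !(P && S): β-rule — branch into !P  //  !S.
                  branch 2.1.1.2.1 (add !P):
                    ○ open, literals {P=false, S=true, T=true}.
                  branch 2.1.1.2.2 (add !S):
                    × closes — contains both S and !S.
          branch 2.1.2 (add !(!R || S)):
            !(!R || S): α-rule — add !!R, !S.
            × closes — contains both S and !S.
      branch 2.2 (add !S, !S):
        × closes — contains both S and !S.
6 branches closed, 4 open.
Each open branch fixes some atoms; the unmentioned ones are free. Counting distinct full assignments: branch {P=true, R=false, S=true, T=false} (Q) contributes 2 new; branch {P=true, S=true, T=false} (Q, R) contributes 2 new; branch {P=false, S=true} (Q, R, T) contributes 8 new; branch {P=false, S=true, T=true} (Q, R) contributes 0 new. Total: 12.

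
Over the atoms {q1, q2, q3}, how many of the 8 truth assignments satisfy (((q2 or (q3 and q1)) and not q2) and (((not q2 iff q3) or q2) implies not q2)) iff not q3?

Initial set: {((((q2 or (q3 and q1)) and not q2) and (((not q2 iff q3) or q2) implies not q2)) iff not q3)}.
((((q2 or (q3 and q1)) and not q2) and (((not q2 iff q3) or q2) implies not q2)) iff not q3): β-rule — branch into (((q2 or (q3 and q1)) and not q2) and (((not q2 iff q3) or q2) implies not q2)), not q3  //  not (((q2 or (q3 and q1)) and not q2) and (((not q2 iff q3) or q2) implies not q2)), not not q3.
  branch 1 (add (((q2 or (q3 and q1)) and not q2) and (((not q2 iff q3) or q2) implies not q2)), not q3):
    (((q2 or (q3 and q1)) and not q2) and (((not q2 iff q3) or q2) implies not q2)): α-rule — add ((q2 or (q3 and q1)) and not q2), (((not q2 iff q3) or q2) implies not q2).
    ((q2 or (q3 and q1)) and not q2): α-rule — add (q2 or (q3 and q1)), not q2.
    (((not q2 iff q3) or q2) implies not q2): β-rule — branch into not ((not q2 iff q3) or q2)  //  not q2.
      branch 1.1 (add not ((not q2 iff q3) or q2)):
        not ((not q2 iff q3) or q2): α-rule — add not (not q2 iff q3), not q2.
        (q2 or (q3 and q1)): β-rule — branch into q2  //  (q3 and q1).
          branch 1.1.1 (add q2):
            × closes — contains both q2 and not q2.
          branch 1.1.2 (add (q3 and q1)):
            (q3 and q1): α-rule — add q3, q1.
            × closes — contains both q3 and not q3.
      branch 1.2 (add not q2):
        (q2 or (q3 and q1)): β-rule — branch into q2  //  (q3 and q1).
          branch 1.2.1 (add q2):
            × closes — contains both q2 and not q2.
          branch 1.2.2 (add (q3 and q1)):
            (q3 and q1): α-rule — add q3, q1.
            × closes — contains both q3 and not q3.
  branch 2 (add not (((q2 or (q3 and q1)) and not q2) and (((not q2 iff q3) or q2) implies not q2)), not not q3):
    not (((q2 or (q3 and q1)) and not q2) and (((not q2 iff q3) or q2) implies not q2)): β-rule — branch into not ((q2 or (q3 and q1)) and not q2)  //  not (((not q2 iff q3) or q2) implies not q2).
      branch 2.1 (add not ((q2 or (q3 and q1)) and not q2)):
        not ((q2 or (q3 and q1)) and not q2): β-rule — branch into not (q2 or (q3 and q1))  //  not not q2.
          branch 2.1.1 (add not (q2 or (q3 and q1))):
            not (q2 or (q3 and q1)): α-rule — add not q2, not (q3 and q1).
            not (q3 and q1): β-rule — branch into not q3  //  not q1.
              branch 2.1.1.1 (add not q3):
                × closes — contains both q3 and not q3.
              branch 2.1.1.2 (add not q1):
                ○ open, literals {q1=F, q2=F, q3=T}.
          branch 2.1.2 (add not not q2):
            ○ open, literals {q2=T, q3=T}.
      branch 2.2 (add not (((not q2 iff q3) or q2) implies not q2)):
        not (((not q2 iff q3) or q2) implies not q2): α-rule — add ((not q2 iff q3) or q2), not not q2.
        ((not q2 iff q3) or q2): β-rule — branch into (not q2 iff q3)  //  q2.
          branch 2.2.1 (add (not q2 iff q3)):
            (not q2 iff q3): β-rule — branch into not q2, q3  //  not not q2, not q3.
              branch 2.2.1.1 (add not q2, q3):
                × closes — contains both q2 and not q2.
              branch 2.2.1.2 (add not not q2, not q3):
                × closes — contains both q3 and not q3.
          branch 2.2.2 (add q2):
            ○ open, literals {q2=T, q3=T}.
7 branches closed, 3 open.
Each open branch fixes some atoms; the unmentioned ones are free. Counting distinct full assignments: branch {q1=F, q2=F, q3=T} (none free) contributes 1 new; branch {q2=T, q3=T} (q1) contributes 2 new; branch {q2=T, q3=T} (q1) contributes 0 new. Total: 3.

3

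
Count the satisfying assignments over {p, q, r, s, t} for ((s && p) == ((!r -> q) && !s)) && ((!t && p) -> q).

11

Initial set: {(((s && p) == ((!r -> q) && !s)) && ((!t && p) -> q))}.
(((s && p) == ((!r -> q) && !s)) && ((!t && p) -> q)): α-rule — add ((s && p) == ((!r -> q) && !s)), ((!t && p) -> q).
((s && p) == ((!r -> q) && !s)): β-rule — branch into (s && p), ((!r -> q) && !s)  //  !(s && p), !((!r -> q) && !s).
  branch 1 (add (s && p), ((!r -> q) && !s)):
    (s && p): α-rule — add s, p.
    ((!r -> q) && !s): α-rule — add (!r -> q), !s.
    × closes — contains both s and !s.
  branch 2 (add !(s && p), !((!r -> q) && !s)):
    ((!t && p) -> q): β-rule — branch into !(!t && p)  //  q.
      branch 2.1 (add !(!t && p)):
        !(s && p): β-rule — branch into !s  //  !p.
          branch 2.1.1 (add !s):
            !((!r -> q) && !s): β-rule — branch into !(!r -> q)  //  !!s.
              branch 2.1.1.1 (add !(!r -> q)):
                !(!r -> q): α-rule — add !r, !q.
                !(!t && p): β-rule — branch into !!t  //  !p.
                  branch 2.1.1.1.1 (add !!t):
                    ○ open, literals {q=false, r=false, s=false, t=true}.
                  branch 2.1.1.1.2 (add !p):
                    ○ open, literals {p=false, q=false, r=false, s=false}.
              branch 2.1.1.2 (add !!s):
                × closes — contains both s and !s.
          branch 2.1.2 (add !p):
            !((!r -> q) && !s): β-rule — branch into !(!r -> q)  //  !!s.
              branch 2.1.2.1 (add !(!r -> q)):
                !(!r -> q): α-rule — add !r, !q.
                !(!t && p): β-rule — branch into !!t  //  !p.
                  branch 2.1.2.1.1 (add !!t):
                    ○ open, literals {p=false, q=false, r=false, t=true}.
                  branch 2.1.2.1.2 (add !p):
                    ○ open, literals {p=false, q=false, r=false}.
              branch 2.1.2.2 (add !!s):
                !(!t && p): β-rule — branch into !!t  //  !p.
                  branch 2.1.2.2.1 (add !!t):
                    ○ open, literals {p=false, s=true, t=true}.
                  branch 2.1.2.2.2 (add !p):
                    ○ open, literals {p=false, s=true}.
      branch 2.2 (add q):
        !(s && p): β-rule — branch into !s  //  !p.
          branch 2.2.1 (add !s):
            !((!r -> q) && !s): β-rule — branch into !(!r -> q)  //  !!s.
              branch 2.2.1.1 (add !(!r -> q)):
                !(!r -> q): α-rule — add !r, !q.
                × closes — contains both q and !q.
              branch 2.2.1.2 (add !!s):
                × closes — contains both s and !s.
          branch 2.2.2 (add !p):
            !((!r -> q) && !s): β-rule — branch into !(!r -> q)  //  !!s.
              branch 2.2.2.1 (add !(!r -> q)):
                !(!r -> q): α-rule — add !r, !q.
                × closes — contains both q and !q.
              branch 2.2.2.2 (add !!s):
                ○ open, literals {p=false, q=true, s=true}.
5 branches closed, 7 open.
Each open branch fixes some atoms; the unmentioned ones are free. Counting distinct full assignments: branch {q=false, r=false, s=false, t=true} (p) contributes 2 new; branch {p=false, q=false, r=false, s=false} (t) contributes 1 new; branch {p=false, q=false, r=false, t=true} (s) contributes 1 new; branch {p=false, q=false, r=false} (s, t) contributes 1 new; branch {p=false, s=true, t=true} (q, r) contributes 3 new; branch {p=false, s=true} (q, r, t) contributes 3 new; branch {p=false, q=true, s=true} (r, t) contributes 0 new. Total: 11.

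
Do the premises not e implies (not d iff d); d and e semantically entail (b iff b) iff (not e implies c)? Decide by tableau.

Initial set: {(not e implies (not d iff d)); (d and e); not ((b iff b) iff (not e implies c))}.
(d and e): α-rule — add d, e.
(not e implies (not d iff d)): β-rule — branch into not not e  //  (not d iff d).
  branch 1 (add not not e):
    not ((b iff b) iff (not e implies c)): β-rule — branch into (b iff b), not (not e implies c)  //  not (b iff b), (not e implies c).
      branch 1.1 (add (b iff b), not (not e implies c)):
        not (not e implies c): α-rule — add not e, not c.
        × closes — contains both e and not e.
      branch 1.2 (add not (b iff b), (not e implies c)):
        not (b iff b): β-rule — branch into b, not b  //  not b, b.
          branch 1.2.1 (add b, not b):
            × closes — contains both b and not b.
          branch 1.2.2 (add not b, b):
            × closes — contains both b and not b.
  branch 2 (add (not d iff d)):
    not ((b iff b) iff (not e implies c)): β-rule — branch into (b iff b), not (not e implies c)  //  not (b iff b), (not e implies c).
      branch 2.1 (add (b iff b), not (not e implies c)):
        not (not e implies c): α-rule — add not e, not c.
        × closes — contains both e and not e.
      branch 2.2 (add not (b iff b), (not e implies c)):
        (not d iff d): β-rule — branch into not d, d  //  not not d, not d.
          branch 2.2.1 (add not d, d):
            × closes — contains both d and not d.
          branch 2.2.2 (add not not d, not d):
            × closes — contains both d and not d.
All 6 branches close.
Every branch closed, so the premises entail the conclusion.

Yes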